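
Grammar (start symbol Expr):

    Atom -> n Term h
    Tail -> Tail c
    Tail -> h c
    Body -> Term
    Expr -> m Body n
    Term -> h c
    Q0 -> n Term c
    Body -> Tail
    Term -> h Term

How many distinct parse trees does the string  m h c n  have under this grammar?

Parse trees for m h c n:
  [Expr m [Body [Term h c]] n]
  [Expr m [Body [Tail h c]] n]

2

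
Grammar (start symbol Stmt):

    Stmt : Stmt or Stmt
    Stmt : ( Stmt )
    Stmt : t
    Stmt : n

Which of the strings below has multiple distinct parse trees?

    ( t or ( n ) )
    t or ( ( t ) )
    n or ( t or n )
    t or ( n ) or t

t or ( n ) or t

( t or ( n ) ): 1 tree
t or ( ( t ) ): 1 tree
n or ( t or n ): 1 tree
t or ( n ) or t: 2 trees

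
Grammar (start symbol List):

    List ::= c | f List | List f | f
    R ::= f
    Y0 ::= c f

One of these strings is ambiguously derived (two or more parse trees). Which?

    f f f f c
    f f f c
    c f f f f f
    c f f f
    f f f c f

f f f f c: 1 tree
f f f c: 1 tree
c f f f f f: 1 tree
c f f f: 1 tree
f f f c f: 4 trees

f f f c f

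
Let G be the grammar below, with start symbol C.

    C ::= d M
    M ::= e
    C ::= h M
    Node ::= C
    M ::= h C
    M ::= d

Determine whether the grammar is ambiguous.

(Node is unreachable from C, so its rules don't affect L(C).) Restricted to the reachable nonterminals, every rule has the form A → t or A → t B, and no two rules for the same A share a first terminal. The grammar encodes a DFA — one run per string.

Unambiguous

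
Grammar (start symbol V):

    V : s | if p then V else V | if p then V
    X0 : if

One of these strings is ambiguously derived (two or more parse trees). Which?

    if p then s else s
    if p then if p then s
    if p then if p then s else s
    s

if p then s else s: 1 tree
if p then if p then s: 1 tree
if p then if p then s else s: 2 trees
s: 1 tree

if p then if p then s else s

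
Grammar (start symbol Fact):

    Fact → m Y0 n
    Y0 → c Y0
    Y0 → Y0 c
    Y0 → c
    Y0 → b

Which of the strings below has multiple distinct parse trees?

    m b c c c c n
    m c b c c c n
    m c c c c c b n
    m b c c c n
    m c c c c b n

m c b c c c n

m b c c c c n: 1 tree
m c b c c c n: 4 trees
m c c c c c b n: 1 tree
m b c c c n: 1 tree
m c c c c b n: 1 tree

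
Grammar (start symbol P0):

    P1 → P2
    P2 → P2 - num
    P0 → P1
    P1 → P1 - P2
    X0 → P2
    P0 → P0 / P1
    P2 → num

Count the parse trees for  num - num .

2

Parse trees for num - num:
  [P0 [P1 [P2 [P2 num] - num]]]
  [P0 [P1 [P1 [P2 num]] - [P2 num]]]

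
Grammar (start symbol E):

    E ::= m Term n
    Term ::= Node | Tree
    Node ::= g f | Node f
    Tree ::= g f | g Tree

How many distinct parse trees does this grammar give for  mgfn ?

2

Parse trees for mgfn:
  [E m [Term [Node g f]] n]
  [E m [Term [Tree g f]] n]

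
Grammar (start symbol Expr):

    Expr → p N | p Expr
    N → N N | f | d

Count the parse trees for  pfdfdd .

Parse trees for pfdfdd (showing first 6 of 14):
  [Expr p [N [N f] [N [N d] [N [N f] [N [N d] [N d]]]]]]
  [Expr p [N [N f] [N [N d] [N [N [N f] [N d]] [N d]]]]]
  [Expr p [N [N f] [N [N [N d] [N f]] [N [N d] [N d]]]]]
  [Expr p [N [N f] [N [N [N d] [N [N f] [N d]]] [N d]]]]
  [Expr p [N [N f] [N [N [N [N d] [N f]] [N d]] [N d]]]]
  [Expr p [N [N [N f] [N d]] [N [N f] [N [N d] [N d]]]]]

14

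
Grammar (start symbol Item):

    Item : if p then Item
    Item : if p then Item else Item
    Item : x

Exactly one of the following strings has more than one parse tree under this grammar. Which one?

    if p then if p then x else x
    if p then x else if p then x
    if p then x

if p then if p then x else x: 2 trees
if p then x else if p then x: 1 tree
if p then x: 1 tree

if p then if p then x else x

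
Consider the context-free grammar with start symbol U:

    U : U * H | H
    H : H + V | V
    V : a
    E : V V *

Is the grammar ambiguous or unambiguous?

(E is unreachable from U, so its rules don't affect L(U).) U → U * H | H  ;  H → H + V | V  — a left-associative chain with V at the bottom. Each string factors uniquely by precedence.

Unambiguous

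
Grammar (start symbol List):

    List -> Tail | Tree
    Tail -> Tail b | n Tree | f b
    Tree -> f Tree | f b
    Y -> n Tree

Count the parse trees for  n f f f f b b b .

1

Parse trees for n f f f f b b b:
  [List [Tail [Tail [Tail n [Tree f [Tree f [Tree f [Tree f b]]]]] b] b]]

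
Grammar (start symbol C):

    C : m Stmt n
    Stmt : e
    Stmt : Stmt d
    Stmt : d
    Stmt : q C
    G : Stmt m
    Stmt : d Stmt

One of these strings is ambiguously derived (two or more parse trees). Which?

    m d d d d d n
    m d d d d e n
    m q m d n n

m d d d d d n: 16 trees
m d d d d e n: 1 tree
m q m d n n: 1 tree

m d d d d d n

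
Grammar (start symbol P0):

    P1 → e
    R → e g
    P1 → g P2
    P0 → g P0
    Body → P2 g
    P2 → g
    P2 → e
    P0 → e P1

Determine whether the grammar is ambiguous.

Unambiguous

(R, Body are unreachable from P0, so their rules don't affect L(P0).) The reachable rules are right-linear with at most one rule per (nonterminal, next-terminal) pair. Each input token forces the next rule, so parsing is deterministic.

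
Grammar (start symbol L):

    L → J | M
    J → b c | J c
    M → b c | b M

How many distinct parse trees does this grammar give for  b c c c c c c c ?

1

Parse trees for b c c c c c c c:
  [L [J [J [J [J [J [J [J b c] c] c] c] c] c] c]]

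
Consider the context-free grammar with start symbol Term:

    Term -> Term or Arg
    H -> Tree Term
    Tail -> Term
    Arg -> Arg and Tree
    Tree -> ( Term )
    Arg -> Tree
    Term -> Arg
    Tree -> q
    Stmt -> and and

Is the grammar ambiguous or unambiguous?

Unambiguous

Only Term, Arg, Tree are reachable from Term; ignoring the rest: This is a standard precedence ladder (Term over Arg over Tree), with each level left-recursive on its own operator ('or' at Term, 'and' at Arg). That structure is LR(1), hence unambiguous.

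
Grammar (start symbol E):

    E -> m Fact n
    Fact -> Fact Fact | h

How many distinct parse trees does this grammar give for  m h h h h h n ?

Parse trees for m h h h h h n (showing first 6 of 14):
  [E m [Fact [Fact h] [Fact [Fact h] [Fact [Fact h] [Fact [Fact h] [Fact h]]]]] n]
  [E m [Fact [Fact h] [Fact [Fact h] [Fact [Fact [Fact h] [Fact h]] [Fact h]]]] n]
  [E m [Fact [Fact h] [Fact [Fact [Fact h] [Fact h]] [Fact [Fact h] [Fact h]]]] n]
  [E m [Fact [Fact h] [Fact [Fact [Fact h] [Fact [Fact h] [Fact h]]] [Fact h]]] n]
  [E m [Fact [Fact h] [Fact [Fact [Fact [Fact h] [Fact h]] [Fact h]] [Fact h]]] n]
  [E m [Fact [Fact [Fact h] [Fact h]] [Fact [Fact h] [Fact [Fact h] [Fact h]]]] n]

14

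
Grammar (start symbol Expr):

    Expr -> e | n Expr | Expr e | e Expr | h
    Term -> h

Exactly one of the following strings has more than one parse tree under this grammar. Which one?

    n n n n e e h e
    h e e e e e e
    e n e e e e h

n n n n e e h e: 7 trees
h e e e e e e: 1 tree
e n e e e e h: 1 tree

n n n n e e h e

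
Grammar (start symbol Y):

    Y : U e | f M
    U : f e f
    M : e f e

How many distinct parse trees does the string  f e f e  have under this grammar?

Parse trees for f e f e:
  [Y [U f e f] e]
  [Y f [M e f e]]

2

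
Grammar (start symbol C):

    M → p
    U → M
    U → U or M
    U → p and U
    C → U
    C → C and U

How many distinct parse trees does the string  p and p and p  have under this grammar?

4

Parse trees for p and p and p:
  [C [U p and [U p and [U [M p]]]]]
  [C [C [U [M p]]] and [U p and [U [M p]]]]
  [C [C [U p and [U [M p]]]] and [U [M p]]]
  [C [C [C [U [M p]]] and [U [M p]]] and [U [M p]]]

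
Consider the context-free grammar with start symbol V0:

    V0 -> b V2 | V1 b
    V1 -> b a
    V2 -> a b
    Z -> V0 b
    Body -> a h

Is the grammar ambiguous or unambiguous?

Ambiguous

Witness: b a b

Derivation 1: V0 ⇒ b V2 ⇒ b a b
Derivation 2: V0 ⇒ V1 b ⇒ b a b

Two distinct leftmost derivations for the same string.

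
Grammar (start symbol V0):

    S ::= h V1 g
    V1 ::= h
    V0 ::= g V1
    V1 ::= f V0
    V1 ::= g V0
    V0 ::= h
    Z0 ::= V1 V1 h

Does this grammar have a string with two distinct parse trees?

Unambiguous

Only V0, V1 are reachable from V0; ignoring the rest: Each reachable nonterminal has at most one production per leading terminal, and all productions are right-linear; the derivation is determined token-by-token.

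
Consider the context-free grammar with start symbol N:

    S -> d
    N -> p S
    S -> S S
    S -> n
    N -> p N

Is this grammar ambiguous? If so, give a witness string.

Witness: p d d d

Derivation 1: N ⇒ p S ⇒ p S S ⇒ p d S ⇒ p d S S ⇒ p d d S ⇒ p d d d
Derivation 2: N ⇒ p S ⇒ p S S ⇒ p S S S ⇒ p d S S ⇒ p d d S ⇒ p d d d

Two distinct leftmost derivations for the same string.

Ambiguous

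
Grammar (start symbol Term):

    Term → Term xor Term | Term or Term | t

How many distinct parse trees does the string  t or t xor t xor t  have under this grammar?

5

Parse trees for t or t xor t xor t:
  [Term [Term [Term t] or [Term t]] xor [Term [Term t] xor [Term t]]]
  [Term [Term [Term [Term t] or [Term t]] xor [Term t]] xor [Term t]]
  [Term [Term [Term t] or [Term [Term t] xor [Term t]]] xor [Term t]]
  [Term [Term t] or [Term [Term t] xor [Term [Term t] xor [Term t]]]]
  [Term [Term t] or [Term [Term [Term t] xor [Term t]] xor [Term t]]]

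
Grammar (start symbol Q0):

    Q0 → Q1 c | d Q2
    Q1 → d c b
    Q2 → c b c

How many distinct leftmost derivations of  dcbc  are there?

Parse trees for dcbc:
  [Q0 [Q1 d c b] c]
  [Q0 d [Q2 c b c]]

2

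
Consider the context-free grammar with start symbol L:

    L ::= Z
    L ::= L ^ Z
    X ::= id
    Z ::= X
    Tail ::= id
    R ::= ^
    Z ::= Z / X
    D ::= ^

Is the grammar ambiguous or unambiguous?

Unambiguous

(D, Tail, R are unreachable from L, so their rules don't affect L(L).) The grammar is stratified — L handles '^' (left-recursive), Z handles '/', X atoms. Each operator has a fixed associativity and precedence level, so every string has one parse.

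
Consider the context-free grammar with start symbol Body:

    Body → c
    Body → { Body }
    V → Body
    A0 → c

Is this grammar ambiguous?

Unambiguous

Only Body is reachable from Body; ignoring the rest: Each string is a nest of matched brackets around a single atom. An opening bracket forces the recursive rule; an atom forces the base rule.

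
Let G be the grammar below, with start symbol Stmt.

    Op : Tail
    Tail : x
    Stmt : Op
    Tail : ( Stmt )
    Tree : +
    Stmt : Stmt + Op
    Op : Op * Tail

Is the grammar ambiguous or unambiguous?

Unambiguous

Only Stmt, Op, Tail are reachable from Stmt; ignoring the rest: The grammar is stratified — Stmt handles '+' (left-recursive), Op handles '*', Tail atoms. Each operator has a fixed associativity and precedence level, so every string has one parse.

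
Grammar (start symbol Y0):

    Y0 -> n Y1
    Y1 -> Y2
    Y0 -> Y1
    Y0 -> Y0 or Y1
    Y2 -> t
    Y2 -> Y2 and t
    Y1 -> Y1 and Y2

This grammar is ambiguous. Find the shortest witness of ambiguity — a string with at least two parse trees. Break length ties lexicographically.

length 1: no string has ≥2 trees
length 2: no string has ≥2 trees
length 3: t and t has 2 parse trees

Two derivations of t and t:
  Y0 ⇒ Y1 ⇒ Y2 ⇒ Y2 and t ⇒ t and t
  Y0 ⇒ Y1 ⇒ Y1 and Y2 ⇒ Y2 and Y2 ⇒ t and Y2 ⇒ t and t

t and t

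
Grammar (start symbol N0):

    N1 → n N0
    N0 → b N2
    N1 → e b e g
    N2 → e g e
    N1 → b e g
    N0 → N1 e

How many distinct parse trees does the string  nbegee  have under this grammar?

Parse trees for nbegee:
  [N0 [N1 n [N0 b [N2 e g e]]] e]
  [N0 [N1 n [N0 [N1 b e g] e]] e]

2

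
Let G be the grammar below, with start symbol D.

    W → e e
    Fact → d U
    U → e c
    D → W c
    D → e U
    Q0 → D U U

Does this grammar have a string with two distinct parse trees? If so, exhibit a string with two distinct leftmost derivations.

Ambiguous

Witness: e e c

Derivation 1: D ⇒ W c ⇒ e e c
Derivation 2: D ⇒ e U ⇒ e e c

Two distinct leftmost derivations for the same string.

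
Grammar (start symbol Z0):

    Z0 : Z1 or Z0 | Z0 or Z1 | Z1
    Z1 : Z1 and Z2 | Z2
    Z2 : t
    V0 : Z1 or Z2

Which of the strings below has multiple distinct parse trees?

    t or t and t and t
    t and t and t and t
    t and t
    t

t or t and t and t: 2 trees
t and t and t and t: 1 tree
t and t: 1 tree
t: 1 tree

t or t and t and t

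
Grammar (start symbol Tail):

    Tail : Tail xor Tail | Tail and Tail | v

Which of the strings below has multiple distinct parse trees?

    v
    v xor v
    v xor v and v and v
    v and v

v xor v and v and v

v: 1 tree
v xor v: 1 tree
v xor v and v and v: 5 trees
v and v: 1 tree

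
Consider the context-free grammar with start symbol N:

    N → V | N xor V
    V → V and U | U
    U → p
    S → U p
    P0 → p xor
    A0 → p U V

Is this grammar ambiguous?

Unambiguous

Only N, V, U are reachable from N; ignoring the rest: The grammar is stratified — N handles 'xor' (left-recursive), V handles 'and', U atoms. Each operator has a fixed associativity and precedence level, so every string has one parse.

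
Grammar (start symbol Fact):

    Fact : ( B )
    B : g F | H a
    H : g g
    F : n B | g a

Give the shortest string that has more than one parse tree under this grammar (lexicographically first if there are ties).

length 5: ( g g a ) has 2 parse trees

Two derivations of ( g g a ):
  Fact ⇒ ( B ) ⇒ ( g F ) ⇒ ( g g a )
  Fact ⇒ ( B ) ⇒ ( H a ) ⇒ ( g g a )

( g g a )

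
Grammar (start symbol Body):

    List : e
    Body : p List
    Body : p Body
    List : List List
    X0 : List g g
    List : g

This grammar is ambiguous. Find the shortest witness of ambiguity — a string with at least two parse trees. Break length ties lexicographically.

p e e e

length 2: no string has ≥2 trees
length 3: no string has ≥2 trees
length 4: p e e e has 2 parse trees

Two derivations of p e e e:
  Body ⇒ p List ⇒ p List List ⇒ p e List ⇒ p e List List ⇒ p e e List ⇒ p e e e
  Body ⇒ p List ⇒ p List List ⇒ p List List List ⇒ p e List List ⇒ p e e List ⇒ p e e e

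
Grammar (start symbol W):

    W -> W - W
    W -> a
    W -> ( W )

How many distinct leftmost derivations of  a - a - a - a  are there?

Parse trees for a - a - a - a:
  [W [W a] - [W [W a] - [W [W a] - [W a]]]]
  [W [W a] - [W [W [W a] - [W a]] - [W a]]]
  [W [W [W a] - [W a]] - [W [W a] - [W a]]]
  [W [W [W a] - [W [W a] - [W a]]] - [W a]]
  [W [W [W [W a] - [W a]] - [W a]] - [W a]]

5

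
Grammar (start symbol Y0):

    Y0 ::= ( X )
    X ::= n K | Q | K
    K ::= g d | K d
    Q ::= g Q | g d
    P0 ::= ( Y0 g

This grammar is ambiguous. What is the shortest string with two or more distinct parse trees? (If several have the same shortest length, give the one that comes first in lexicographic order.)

( g d )

length 4: ( g d ) has 2 parse trees

Two derivations of ( g d ):
  Y0 ⇒ ( X ) ⇒ ( Q ) ⇒ ( g d )
  Y0 ⇒ ( X ) ⇒ ( K ) ⇒ ( g d )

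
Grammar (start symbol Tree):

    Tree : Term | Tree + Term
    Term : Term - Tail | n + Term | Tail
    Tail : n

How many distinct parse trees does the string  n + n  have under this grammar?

2

Parse trees for n + n:
  [Tree [Term n + [Term [Tail n]]]]
  [Tree [Tree [Term [Tail n]]] + [Term [Tail n]]]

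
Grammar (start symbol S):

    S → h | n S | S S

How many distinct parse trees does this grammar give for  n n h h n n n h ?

Parse trees for n n h h n n n h (showing first 6 of 9):
  [S n [S n [S [S h] [S [S h] [S n [S n [S n [S h]]]]]]]]
  [S n [S n [S [S [S h] [S h]] [S n [S n [S n [S h]]]]]]]
  [S n [S [S n [S h]] [S [S h] [S n [S n [S n [S h]]]]]]]
  [S n [S [S n [S [S h] [S h]]] [S n [S n [S n [S h]]]]]]
  [S n [S [S [S n [S h]] [S h]] [S n [S n [S n [S h]]]]]]
  [S [S n [S n [S h]]] [S [S h] [S n [S n [S n [S h]]]]]]

9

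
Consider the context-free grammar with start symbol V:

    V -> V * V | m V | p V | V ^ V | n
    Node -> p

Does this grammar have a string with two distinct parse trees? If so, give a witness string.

Ambiguous

Witness: m n * n

Derivation 1: V ⇒ V * V ⇒ m V * V ⇒ m n * V ⇒ m n * n
Derivation 2: V ⇒ m V ⇒ m V * V ⇒ m n * V ⇒ m n * n

Two distinct leftmost derivations for the same string.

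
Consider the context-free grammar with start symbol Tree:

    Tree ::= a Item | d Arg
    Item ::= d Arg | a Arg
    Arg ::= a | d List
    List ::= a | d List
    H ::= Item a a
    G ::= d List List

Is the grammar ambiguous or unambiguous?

Unambiguous

(H, G are unreachable from Tree, so their rules don't affect L(Tree).) Each reachable nonterminal has at most one production per leading terminal, and all productions are right-linear; the derivation is determined token-by-token.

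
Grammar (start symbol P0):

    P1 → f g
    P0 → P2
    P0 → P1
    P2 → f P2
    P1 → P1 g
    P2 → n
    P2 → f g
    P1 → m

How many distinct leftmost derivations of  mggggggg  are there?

Parse trees for mggggggg:
  [P0 [P1 [P1 [P1 [P1 [P1 [P1 [P1 [P1 m] g] g] g] g] g] g] g]]

1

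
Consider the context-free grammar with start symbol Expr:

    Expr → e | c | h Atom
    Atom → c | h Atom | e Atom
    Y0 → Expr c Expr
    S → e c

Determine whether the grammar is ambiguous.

Unambiguous

(Y0, S are unreachable from Expr, so their rules don't affect L(Expr).) Each reachable nonterminal has at most one production per leading terminal, and all productions are right-linear; the derivation is determined token-by-token.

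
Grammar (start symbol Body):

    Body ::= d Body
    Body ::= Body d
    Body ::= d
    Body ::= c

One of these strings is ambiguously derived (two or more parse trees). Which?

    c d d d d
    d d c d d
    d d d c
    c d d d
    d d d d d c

c d d d d: 1 tree
d d c d d: 6 trees
d d d c: 1 tree
c d d d: 1 tree
d d d d d c: 1 tree

d d c d d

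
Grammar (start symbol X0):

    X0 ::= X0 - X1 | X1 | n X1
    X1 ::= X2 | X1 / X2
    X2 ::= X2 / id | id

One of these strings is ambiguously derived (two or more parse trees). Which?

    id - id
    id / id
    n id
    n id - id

id / id

id - id: 1 tree
id / id: 2 trees
n id: 1 tree
n id - id: 1 tree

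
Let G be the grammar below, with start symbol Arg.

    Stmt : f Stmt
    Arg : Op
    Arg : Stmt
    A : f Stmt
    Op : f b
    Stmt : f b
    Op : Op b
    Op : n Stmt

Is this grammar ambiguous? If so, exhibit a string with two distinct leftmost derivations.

Ambiguous

Witness: f b

Derivation 1: Arg ⇒ Op ⇒ f b
Derivation 2: Arg ⇒ Stmt ⇒ f b

Two distinct leftmost derivations for the same string.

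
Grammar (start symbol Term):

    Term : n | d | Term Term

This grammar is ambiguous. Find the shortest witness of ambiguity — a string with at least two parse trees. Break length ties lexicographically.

d d d

length 1: no string has ≥2 trees
length 2: no string has ≥2 trees
length 3: d d d has 2 parse trees

Two derivations of d d d:
  Term ⇒ Term Term ⇒ d Term ⇒ d Term Term ⇒ d d Term ⇒ d d d
  Term ⇒ Term Term ⇒ Term Term Term ⇒ d Term Term ⇒ d d Term ⇒ d d d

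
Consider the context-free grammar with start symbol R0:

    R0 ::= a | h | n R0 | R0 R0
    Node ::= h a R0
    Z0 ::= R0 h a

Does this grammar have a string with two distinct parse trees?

Witness: a a a

Derivation 1: R0 ⇒ R0 R0 ⇒ a R0 ⇒ a R0 R0 ⇒ a a R0 ⇒ a a a
Derivation 2: R0 ⇒ R0 R0 ⇒ R0 R0 R0 ⇒ a R0 R0 ⇒ a a R0 ⇒ a a a

Two distinct leftmost derivations for the same string.

Ambiguous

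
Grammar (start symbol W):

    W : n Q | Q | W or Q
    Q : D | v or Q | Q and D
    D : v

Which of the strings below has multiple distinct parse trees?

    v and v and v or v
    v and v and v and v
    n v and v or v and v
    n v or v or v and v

v and v and v or v: 1 tree
v and v and v and v: 1 tree
n v and v or v and v: 1 tree
n v or v or v and v: 7 trees

n v or v or v and v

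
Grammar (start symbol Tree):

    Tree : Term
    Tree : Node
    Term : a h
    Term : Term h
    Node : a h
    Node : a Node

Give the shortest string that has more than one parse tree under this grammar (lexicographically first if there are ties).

length 2: a h has 2 parse trees

Two derivations of a h:
  Tree ⇒ Term ⇒ a h
  Tree ⇒ Node ⇒ a h

a h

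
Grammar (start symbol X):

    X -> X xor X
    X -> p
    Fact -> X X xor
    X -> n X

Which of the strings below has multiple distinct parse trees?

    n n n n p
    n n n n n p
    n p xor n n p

n p xor n n p

n n n n p: 1 tree
n n n n n p: 1 tree
n p xor n n p: 2 trees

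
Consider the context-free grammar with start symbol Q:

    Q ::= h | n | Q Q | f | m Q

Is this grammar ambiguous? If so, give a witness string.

Ambiguous

Witness: f f f

Derivation 1: Q ⇒ Q Q ⇒ Q Q Q ⇒ f Q Q ⇒ f f Q ⇒ f f f
Derivation 2: Q ⇒ Q Q ⇒ f Q ⇒ f Q Q ⇒ f f Q ⇒ f f f

Two distinct leftmost derivations for the same string.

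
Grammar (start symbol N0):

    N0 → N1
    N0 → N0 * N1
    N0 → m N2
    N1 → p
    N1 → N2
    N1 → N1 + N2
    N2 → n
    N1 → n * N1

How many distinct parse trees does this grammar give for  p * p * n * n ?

2

Parse trees for p * p * n * n:
  [N0 [N0 [N0 [N1 p]] * [N1 p]] * [N1 n * [N1 [N2 n]]]]
  [N0 [N0 [N0 [N0 [N1 p]] * [N1 p]] * [N1 [N2 n]]] * [N1 [N2 n]]]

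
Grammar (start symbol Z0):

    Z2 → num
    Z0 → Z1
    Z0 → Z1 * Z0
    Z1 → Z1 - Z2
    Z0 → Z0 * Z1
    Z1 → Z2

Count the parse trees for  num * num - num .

Parse trees for num * num - num:
  [Z0 [Z1 [Z2 num]] * [Z0 [Z1 [Z1 [Z2 num]] - [Z2 num]]]]
  [Z0 [Z0 [Z1 [Z2 num]]] * [Z1 [Z1 [Z2 num]] - [Z2 num]]]

2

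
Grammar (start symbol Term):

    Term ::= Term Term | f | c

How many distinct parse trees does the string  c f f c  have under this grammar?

5

Parse trees for c f f c:
  [Term [Term c] [Term [Term f] [Term [Term f] [Term c]]]]
  [Term [Term c] [Term [Term [Term f] [Term f]] [Term c]]]
  [Term [Term [Term c] [Term f]] [Term [Term f] [Term c]]]
  [Term [Term [Term c] [Term [Term f] [Term f]]] [Term c]]
  [Term [Term [Term [Term c] [Term f]] [Term f]] [Term c]]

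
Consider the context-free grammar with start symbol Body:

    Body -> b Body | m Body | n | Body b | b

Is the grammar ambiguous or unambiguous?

Witness: b b

Derivation 1: Body ⇒ b Body ⇒ b b
Derivation 2: Body ⇒ Body b ⇒ b b

Two distinct leftmost derivations for the same string.

Ambiguous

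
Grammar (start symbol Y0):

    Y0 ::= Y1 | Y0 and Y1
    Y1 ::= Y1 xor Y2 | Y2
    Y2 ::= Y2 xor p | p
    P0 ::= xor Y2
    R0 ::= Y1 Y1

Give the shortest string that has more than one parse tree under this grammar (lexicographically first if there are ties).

p xor p

length 1: no string has ≥2 trees
length 3: p xor p has 2 parse trees

Two derivations of p xor p:
  Y0 ⇒ Y1 ⇒ Y1 xor Y2 ⇒ Y2 xor Y2 ⇒ p xor Y2 ⇒ p xor p
  Y0 ⇒ Y1 ⇒ Y2 ⇒ Y2 xor p ⇒ p xor p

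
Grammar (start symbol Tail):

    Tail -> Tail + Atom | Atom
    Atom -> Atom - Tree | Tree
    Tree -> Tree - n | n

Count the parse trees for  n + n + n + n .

Parse trees for n + n + n + n:
  [Tail [Tail [Tail [Tail [Atom [Tree n]]] + [Atom [Tree n]]] + [Atom [Tree n]]] + [Atom [Tree n]]]

1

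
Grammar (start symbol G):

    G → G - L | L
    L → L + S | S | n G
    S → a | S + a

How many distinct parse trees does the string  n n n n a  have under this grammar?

Parse trees for n n n n a:
  [G [L n [G [L n [G [L n [G [L n [G [L [S a]]]]]]]]]]]

1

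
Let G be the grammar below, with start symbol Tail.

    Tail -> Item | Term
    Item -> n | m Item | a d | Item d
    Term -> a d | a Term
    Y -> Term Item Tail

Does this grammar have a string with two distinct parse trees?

Witness: a d

Derivation 1: Tail ⇒ Item ⇒ a d
Derivation 2: Tail ⇒ Term ⇒ a d

Two distinct leftmost derivations for the same string.

Ambiguous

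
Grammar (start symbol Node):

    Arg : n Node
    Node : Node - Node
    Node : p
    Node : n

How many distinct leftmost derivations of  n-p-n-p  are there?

Parse trees for n-p-n-p:
  [Node [Node n] - [Node [Node p] - [Node [Node n] - [Node p]]]]
  [Node [Node n] - [Node [Node [Node p] - [Node n]] - [Node p]]]
  [Node [Node [Node n] - [Node p]] - [Node [Node n] - [Node p]]]
  [Node [Node [Node n] - [Node [Node p] - [Node n]]] - [Node p]]
  [Node [Node [Node [Node n] - [Node p]] - [Node n]] - [Node p]]

5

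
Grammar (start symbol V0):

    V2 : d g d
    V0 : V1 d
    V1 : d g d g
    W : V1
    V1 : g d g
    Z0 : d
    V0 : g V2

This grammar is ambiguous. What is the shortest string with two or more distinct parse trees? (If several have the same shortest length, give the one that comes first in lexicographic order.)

length 4: g d g d has 2 parse trees

Two derivations of g d g d:
  V0 ⇒ V1 d ⇒ g d g d
  V0 ⇒ g V2 ⇒ g d g d

g d g d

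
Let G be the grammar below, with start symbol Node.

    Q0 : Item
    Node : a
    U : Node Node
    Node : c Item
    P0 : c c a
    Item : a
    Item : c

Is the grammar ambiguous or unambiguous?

Unambiguous

Only Node, Item are reachable from Node; ignoring the rest: The reachable rules are right-linear with at most one rule per (nonterminal, next-terminal) pair. Each input token forces the next rule, so parsing is deterministic.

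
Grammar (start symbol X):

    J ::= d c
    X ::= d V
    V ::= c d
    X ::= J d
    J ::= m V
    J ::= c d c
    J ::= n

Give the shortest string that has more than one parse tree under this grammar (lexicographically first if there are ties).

length 2: no string has ≥2 trees
length 3: d c d has 2 parse trees

Two derivations of d c d:
  X ⇒ d V ⇒ d c d
  X ⇒ J d ⇒ d c d

d c d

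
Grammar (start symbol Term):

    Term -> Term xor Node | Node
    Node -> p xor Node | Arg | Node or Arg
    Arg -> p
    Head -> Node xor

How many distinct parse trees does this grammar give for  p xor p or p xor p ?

3

Parse trees for p xor p or p xor p:
  [Term [Term [Term [Node [Arg p]]] xor [Node [Node [Arg p]] or [Arg p]]] xor [Node [Arg p]]]
  [Term [Term [Node p xor [Node [Node [Arg p]] or [Arg p]]]] xor [Node [Arg p]]]
  [Term [Term [Node [Node p xor [Node [Arg p]]] or [Arg p]]] xor [Node [Arg p]]]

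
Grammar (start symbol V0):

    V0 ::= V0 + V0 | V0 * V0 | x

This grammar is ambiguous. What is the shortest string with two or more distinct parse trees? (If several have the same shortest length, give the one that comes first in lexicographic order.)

length 1: no string has ≥2 trees
length 3: no string has ≥2 trees
length 5: x * x * x has 2 parse trees

Two derivations of x * x * x:
  V0 ⇒ V0 * V0 ⇒ V0 * V0 * V0 ⇒ x * V0 * V0 ⇒ x * x * V0 ⇒ x * x * x
  V0 ⇒ V0 * V0 ⇒ x * V0 ⇒ x * V0 * V0 ⇒ x * x * V0 ⇒ x * x * x

x * x * x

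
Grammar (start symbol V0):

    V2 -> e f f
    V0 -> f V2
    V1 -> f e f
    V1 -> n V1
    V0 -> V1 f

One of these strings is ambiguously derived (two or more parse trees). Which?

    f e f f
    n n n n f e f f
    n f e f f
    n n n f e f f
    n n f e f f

f e f f

f e f f: 2 trees
n n n n f e f f: 1 tree
n f e f f: 1 tree
n n n f e f f: 1 tree
n n f e f f: 1 tree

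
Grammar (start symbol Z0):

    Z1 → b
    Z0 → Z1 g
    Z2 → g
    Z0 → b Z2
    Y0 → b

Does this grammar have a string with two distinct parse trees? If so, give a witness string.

Ambiguous

Witness: b g

Derivation 1: Z0 ⇒ Z1 g ⇒ b g
Derivation 2: Z0 ⇒ b Z2 ⇒ b g

Two distinct leftmost derivations for the same string.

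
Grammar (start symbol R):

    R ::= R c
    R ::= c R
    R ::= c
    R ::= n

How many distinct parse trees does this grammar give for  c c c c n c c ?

Parse trees for c c c c n c c (showing first 6 of 15):
  [R [R [R c [R c [R c [R c [R n]]]]] c] c]
  [R [R c [R [R c [R c [R c [R n]]]] c]] c]
  [R [R c [R c [R [R c [R c [R n]]] c]]] c]
  [R [R c [R c [R c [R [R c [R n]] c]]]] c]
  [R [R c [R c [R c [R c [R [R n] c]]]]] c]
  [R c [R [R [R c [R c [R c [R n]]]] c] c]]

15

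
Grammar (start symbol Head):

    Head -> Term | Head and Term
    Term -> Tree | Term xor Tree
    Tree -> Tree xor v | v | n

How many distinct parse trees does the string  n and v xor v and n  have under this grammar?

2

Parse trees for n and v xor v and n:
  [Head [Head [Head [Term [Tree n]]] and [Term [Tree [Tree v] xor v]]] and [Term [Tree n]]]
  [Head [Head [Head [Term [Tree n]]] and [Term [Term [Tree v]] xor [Tree v]]] and [Term [Tree n]]]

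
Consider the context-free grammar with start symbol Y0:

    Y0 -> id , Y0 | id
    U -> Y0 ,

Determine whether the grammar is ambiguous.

Unambiguous

(U is unreachable from Y0, so its rules don't affect L(Y0).) Right-recursive list with a separator: after each atom, whether the separator follows determines the rule. One parse per string.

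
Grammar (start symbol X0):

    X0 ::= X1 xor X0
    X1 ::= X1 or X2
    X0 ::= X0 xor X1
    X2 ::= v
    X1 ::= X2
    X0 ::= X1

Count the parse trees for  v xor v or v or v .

Parse trees for v xor v or v or v:
  [X0 [X1 [X2 v]] xor [X0 [X1 [X1 [X1 [X2 v]] or [X2 v]] or [X2 v]]]]
  [X0 [X0 [X1 [X2 v]]] xor [X1 [X1 [X1 [X2 v]] or [X2 v]] or [X2 v]]]

2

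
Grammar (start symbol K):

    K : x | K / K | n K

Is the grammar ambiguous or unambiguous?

Witness: n x / x

Derivation 1: K ⇒ K / K ⇒ n K / K ⇒ n x / K ⇒ n x / x
Derivation 2: K ⇒ n K ⇒ n K / K ⇒ n x / K ⇒ n x / x

Two distinct leftmost derivations for the same string.

Ambiguous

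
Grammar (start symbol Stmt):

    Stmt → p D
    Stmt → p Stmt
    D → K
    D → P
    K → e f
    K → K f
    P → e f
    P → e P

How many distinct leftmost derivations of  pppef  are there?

Parse trees for pppef:
  [Stmt p [Stmt p [Stmt p [D [K e f]]]]]
  [Stmt p [Stmt p [Stmt p [D [P e f]]]]]

2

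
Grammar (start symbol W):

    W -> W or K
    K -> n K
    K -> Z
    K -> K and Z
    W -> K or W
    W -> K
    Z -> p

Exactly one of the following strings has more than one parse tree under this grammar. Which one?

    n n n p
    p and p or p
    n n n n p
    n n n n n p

p and p or p

n n n p: 1 tree
p and p or p: 2 trees
n n n n p: 1 tree
n n n n n p: 1 tree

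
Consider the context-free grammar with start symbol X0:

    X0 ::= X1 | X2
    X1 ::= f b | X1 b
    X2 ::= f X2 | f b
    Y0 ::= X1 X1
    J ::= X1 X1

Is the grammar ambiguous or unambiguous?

Ambiguous

Witness: f b

Derivation 1: X0 ⇒ X1 ⇒ f b
Derivation 2: X0 ⇒ X2 ⇒ f b

Two distinct leftmost derivations for the same string.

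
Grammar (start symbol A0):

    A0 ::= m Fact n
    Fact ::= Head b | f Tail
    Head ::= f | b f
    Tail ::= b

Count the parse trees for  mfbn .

2

Parse trees for mfbn:
  [A0 m [Fact [Head f] b] n]
  [A0 m [Fact f [Tail b]] n]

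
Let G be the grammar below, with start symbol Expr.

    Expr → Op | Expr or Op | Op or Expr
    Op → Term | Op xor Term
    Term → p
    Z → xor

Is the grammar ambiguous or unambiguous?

Witness: p or p

Derivation 1: Expr ⇒ Expr or Op ⇒ Op or Op ⇒ Term or Op ⇒ p or Op ⇒ p or Term ⇒ p or p
Derivation 2: Expr ⇒ Op or Expr ⇒ Term or Expr ⇒ p or Expr ⇒ p or Op ⇒ p or Term ⇒ p or p

Two distinct leftmost derivations for the same string.

Ambiguous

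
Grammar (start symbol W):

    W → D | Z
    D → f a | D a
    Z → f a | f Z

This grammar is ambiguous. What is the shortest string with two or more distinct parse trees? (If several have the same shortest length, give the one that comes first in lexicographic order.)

f a

length 2: f a has 2 parse trees

Two derivations of f a:
  W ⇒ D ⇒ f a
  W ⇒ Z ⇒ f a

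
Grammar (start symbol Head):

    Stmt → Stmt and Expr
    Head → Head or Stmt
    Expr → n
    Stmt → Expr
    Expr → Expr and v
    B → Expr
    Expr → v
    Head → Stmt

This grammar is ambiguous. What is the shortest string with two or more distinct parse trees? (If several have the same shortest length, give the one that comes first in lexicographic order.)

n and v

length 1: no string has ≥2 trees
length 3: n and v has 2 parse trees

Two derivations of n and v:
  Head ⇒ Stmt ⇒ Stmt and Expr ⇒ Expr and Expr ⇒ n and Expr ⇒ n and v
  Head ⇒ Stmt ⇒ Expr ⇒ Expr and v ⇒ n and v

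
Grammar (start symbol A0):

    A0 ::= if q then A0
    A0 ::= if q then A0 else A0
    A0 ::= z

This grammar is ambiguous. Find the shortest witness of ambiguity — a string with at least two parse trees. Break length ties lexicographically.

if q then if q then z else z

length 1: no string has ≥2 trees
length 4: no string has ≥2 trees
length 6: no string has ≥2 trees
length 7: no string has ≥2 trees
length 9: if q then if q then z else z has 2 parse trees

Two derivations of if q then if q then z else z:
  A0 ⇒ if q then A0 ⇒ if q then if q then A0 else A0 ⇒ if q then if q then z else A0 ⇒ if q then if q then z else z
  A0 ⇒ if q then A0 else A0 ⇒ if q then if q then A0 else A0 ⇒ if q then if q then z else A0 ⇒ if q then if q then z else z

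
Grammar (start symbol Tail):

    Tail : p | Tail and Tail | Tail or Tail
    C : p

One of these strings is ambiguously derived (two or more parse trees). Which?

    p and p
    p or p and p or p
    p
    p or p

p or p and p or p

p and p: 1 tree
p or p and p or p: 5 trees
p: 1 tree
p or p: 1 tree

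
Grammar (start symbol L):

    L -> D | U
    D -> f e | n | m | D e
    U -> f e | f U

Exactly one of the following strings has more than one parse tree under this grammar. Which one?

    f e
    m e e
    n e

f e

f e: 2 trees
m e e: 1 tree
n e: 1 tree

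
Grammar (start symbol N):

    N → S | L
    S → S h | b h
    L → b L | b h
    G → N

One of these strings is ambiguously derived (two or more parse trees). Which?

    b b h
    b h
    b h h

b b h: 1 tree
b h: 2 trees
b h h: 1 tree

b h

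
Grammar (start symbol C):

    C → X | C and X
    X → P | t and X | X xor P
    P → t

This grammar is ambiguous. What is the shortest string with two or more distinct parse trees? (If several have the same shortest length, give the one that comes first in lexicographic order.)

t and t

length 1: no string has ≥2 trees
length 3: t and t has 2 parse trees

Two derivations of t and t:
  C ⇒ X ⇒ t and X ⇒ t and P ⇒ t and t
  C ⇒ C and X ⇒ X and X ⇒ P and X ⇒ t and X ⇒ t and P ⇒ t and t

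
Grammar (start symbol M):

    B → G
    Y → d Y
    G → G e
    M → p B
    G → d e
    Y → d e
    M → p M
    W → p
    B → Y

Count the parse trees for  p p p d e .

Parse trees for p p p d e:
  [M p [M p [M p [B [G d e]]]]]
  [M p [M p [M p [B [Y d e]]]]]

2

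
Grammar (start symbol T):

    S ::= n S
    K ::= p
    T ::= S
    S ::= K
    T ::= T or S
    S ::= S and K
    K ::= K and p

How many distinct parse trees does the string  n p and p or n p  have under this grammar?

Parse trees for n p and p or n p:
  [T [T [S n [S [K [K p] and p]]]] or [S n [S [K p]]]]
  [T [T [S n [S [S [K p]] and [K p]]]] or [S n [S [K p]]]]
  [T [T [S [S n [S [K p]]] and [K p]]] or [S n [S [K p]]]]

3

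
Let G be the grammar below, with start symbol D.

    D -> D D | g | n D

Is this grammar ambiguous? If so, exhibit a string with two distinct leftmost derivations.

Ambiguous

Witness: g g g

Derivation 1: D ⇒ D D ⇒ D D D ⇒ g D D ⇒ g g D ⇒ g g g
Derivation 2: D ⇒ D D ⇒ g D ⇒ g D D ⇒ g g D ⇒ g g g

Two distinct leftmost derivations for the same string.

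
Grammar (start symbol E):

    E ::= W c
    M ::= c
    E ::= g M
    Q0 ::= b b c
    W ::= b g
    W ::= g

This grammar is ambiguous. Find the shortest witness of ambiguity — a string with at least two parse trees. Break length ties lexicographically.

length 2: g c has 2 parse trees

Two derivations of g c:
  E ⇒ W c ⇒ g c
  E ⇒ g M ⇒ g c

g c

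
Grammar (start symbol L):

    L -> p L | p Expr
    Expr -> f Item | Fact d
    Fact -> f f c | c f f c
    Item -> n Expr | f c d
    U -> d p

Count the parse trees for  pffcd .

Parse trees for pffcd:
  [L p [Expr f [Item f c d]]]
  [L p [Expr [Fact f f c] d]]

2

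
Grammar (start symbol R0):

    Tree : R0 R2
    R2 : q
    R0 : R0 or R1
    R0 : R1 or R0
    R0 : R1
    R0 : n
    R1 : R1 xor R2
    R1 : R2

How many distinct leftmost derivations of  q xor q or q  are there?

2

Parse trees for q xor q or q:
  [R0 [R0 [R1 [R1 [R2 q]] xor [R2 q]]] or [R1 [R2 q]]]
  [R0 [R1 [R1 [R2 q]] xor [R2 q]] or [R0 [R1 [R2 q]]]]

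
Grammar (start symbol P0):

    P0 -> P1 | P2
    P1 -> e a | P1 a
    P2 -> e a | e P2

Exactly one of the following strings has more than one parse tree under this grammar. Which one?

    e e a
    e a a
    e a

e e a: 1 tree
e a a: 1 tree
e a: 2 trees

e a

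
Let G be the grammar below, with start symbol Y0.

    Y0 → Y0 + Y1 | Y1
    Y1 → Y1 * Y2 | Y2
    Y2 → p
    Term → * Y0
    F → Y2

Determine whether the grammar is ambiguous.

Unambiguous

Only Y0, Y1, Y2 are reachable from Y0; ignoring the rest: Y0 → Y0 + Y1 | Y1  ;  Y1 → Y1 * Y2 | Y2  — a left-associative chain with Y2 at the bottom. Each string factors uniquely by precedence.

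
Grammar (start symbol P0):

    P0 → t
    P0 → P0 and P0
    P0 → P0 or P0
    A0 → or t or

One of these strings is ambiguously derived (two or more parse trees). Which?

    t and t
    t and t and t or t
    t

t and t: 1 tree
t and t and t or t: 5 trees
t: 1 tree

t and t and t or t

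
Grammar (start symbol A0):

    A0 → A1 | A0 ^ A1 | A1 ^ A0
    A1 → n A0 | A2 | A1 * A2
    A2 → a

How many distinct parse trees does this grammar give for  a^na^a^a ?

Parse trees for a^na^a^a (showing first 6 of 24):
  [A0 [A0 [A1 [A2 a]]] ^ [A1 n [A0 [A0 [A0 [A1 [A2 a]]] ^ [A1 [A2 a]]] ^ [A1 [A2 a]]]]]
  [A0 [A0 [A1 [A2 a]]] ^ [A1 n [A0 [A0 [A1 [A2 a]] ^ [A0 [A1 [A2 a]]]] ^ [A1 [A2 a]]]]]
  [A0 [A0 [A1 [A2 a]]] ^ [A1 n [A0 [A1 [A2 a]] ^ [A0 [A0 [A1 [A2 a]]] ^ [A1 [A2 a]]]]]]
  [A0 [A0 [A1 [A2 a]]] ^ [A1 n [A0 [A1 [A2 a]] ^ [A0 [A1 [A2 a]] ^ [A0 [A1 [A2 a]]]]]]]
  [A0 [A0 [A0 [A1 [A2 a]]] ^ [A1 n [A0 [A0 [A1 [A2 a]]] ^ [A1 [A2 a]]]]] ^ [A1 [A2 a]]]
  [A0 [A0 [A0 [A1 [A2 a]]] ^ [A1 n [A0 [A1 [A2 a]] ^ [A0 [A1 [A2 a]]]]]] ^ [A1 [A2 a]]]

24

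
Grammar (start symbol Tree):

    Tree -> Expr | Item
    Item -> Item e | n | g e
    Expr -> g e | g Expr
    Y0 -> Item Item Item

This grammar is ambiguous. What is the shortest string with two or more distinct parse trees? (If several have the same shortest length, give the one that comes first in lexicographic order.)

length 1: no string has ≥2 trees
length 2: g e has 2 parse trees

Two derivations of g e:
  Tree ⇒ Expr ⇒ g e
  Tree ⇒ Item ⇒ g e

g e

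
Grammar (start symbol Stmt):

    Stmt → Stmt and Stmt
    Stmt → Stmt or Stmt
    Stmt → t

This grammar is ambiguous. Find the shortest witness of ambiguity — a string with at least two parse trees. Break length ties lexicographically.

length 1: no string has ≥2 trees
length 3: no string has ≥2 trees
length 5: t and t and t has 2 parse trees

Two derivations of t and t and t:
  Stmt ⇒ Stmt and Stmt ⇒ Stmt and Stmt and Stmt ⇒ t and Stmt and Stmt ⇒ t and t and Stmt ⇒ t and t and t
  Stmt ⇒ Stmt and Stmt ⇒ t and Stmt ⇒ t and Stmt and Stmt ⇒ t and t and Stmt ⇒ t and t and t

t and t and t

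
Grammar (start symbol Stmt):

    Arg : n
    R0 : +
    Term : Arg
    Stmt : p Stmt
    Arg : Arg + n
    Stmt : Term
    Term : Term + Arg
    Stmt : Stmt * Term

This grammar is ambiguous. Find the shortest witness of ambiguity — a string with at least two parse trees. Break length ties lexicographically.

n + n

length 1: no string has ≥2 trees
length 2: no string has ≥2 trees
length 3: n + n has 2 parse trees

Two derivations of n + n:
  Stmt ⇒ Term ⇒ Arg ⇒ Arg + n ⇒ n + n
  Stmt ⇒ Term ⇒ Term + Arg ⇒ Arg + Arg ⇒ n + Arg ⇒ n + n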